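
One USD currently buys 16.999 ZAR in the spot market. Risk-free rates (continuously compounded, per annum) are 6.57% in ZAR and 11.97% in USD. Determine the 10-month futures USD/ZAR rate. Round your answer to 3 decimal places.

F = S·e^((r_ZAR − r_USD)T) = 16.999 · e^((0.0657 − 0.1197) × 10/12)
= 16.999 · e^-0.045000 = 16.999 × 0.955997
F = 16.251 ZAR per USD

16.251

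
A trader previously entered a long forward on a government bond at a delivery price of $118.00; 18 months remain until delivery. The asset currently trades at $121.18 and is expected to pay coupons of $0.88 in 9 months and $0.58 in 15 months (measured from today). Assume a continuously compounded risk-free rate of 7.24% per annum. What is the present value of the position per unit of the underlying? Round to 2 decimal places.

$13.96

PV(remaining coupons) I = 0.88·e^(−0.0724·9/12) + 0.58·e^(−0.0724·15/12) = 1.3633
Current forward F = (S − I)·e^(rT) = (121.18 − 1.3633)·e^(0.0724·18/12) = 119.8167 × 1.114716 = 133.5616
Value (long) = (F − K)·e^(−rT) = (133.5616 − 118.00) × 0.897089 = 13.9601
Value = $13.96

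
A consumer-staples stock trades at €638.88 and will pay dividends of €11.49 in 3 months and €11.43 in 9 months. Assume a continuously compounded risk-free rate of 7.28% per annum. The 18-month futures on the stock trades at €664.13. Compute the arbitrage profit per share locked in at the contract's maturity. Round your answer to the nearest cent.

€23.81 per share

PV(dividends) I = 11.49·e^(−0.0728·3/12) + 11.43·e^(−0.0728·9/12) = 22.1054
Fair futures F* = (S − I)·e^(rT) = (638.88 − 22.1054)·e^0.109200 = 616.7746 × 1.115385 = 687.9411
Market €664.13 < fair 687.9411: forward underpriced → reverse cash-and-carry (short the stock, invest proceeds at r, pay the dividends, go long the forward).
Profit at T = |F_mkt − F*| = |664.13 − 687.9411| = €23.81 per share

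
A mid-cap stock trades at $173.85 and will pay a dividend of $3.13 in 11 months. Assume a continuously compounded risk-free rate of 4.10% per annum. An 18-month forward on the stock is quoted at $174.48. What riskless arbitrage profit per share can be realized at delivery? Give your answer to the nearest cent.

$7.19 per share

PV(dividends) I = 3.13·e^(−0.0410·11/12) = 3.0145
Fair forward F* = (S − I)·e^(rT) = (173.85 − 3.0145)·e^0.061500 = 170.8355 × 1.063430 = 181.6716
Market $174.48 < fair 181.6716: forward underpriced → reverse cash-and-carry (short the stock, invest proceeds at r, pay the dividends, go long the forward).
Profit at T = |F_mkt − F*| = |174.48 − 181.6716| = $7.19 per share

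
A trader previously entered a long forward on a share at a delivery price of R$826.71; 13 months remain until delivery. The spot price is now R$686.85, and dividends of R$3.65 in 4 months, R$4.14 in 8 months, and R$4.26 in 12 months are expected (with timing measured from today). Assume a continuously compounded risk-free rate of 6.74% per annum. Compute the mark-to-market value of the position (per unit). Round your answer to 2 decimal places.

PV(remaining dividends) I = 3.65·e^(−0.0674·4/12) + 4.14·e^(−0.0674·8/12) + 4.26·e^(−0.0674·12/12) = 11.5093
Current forward F = (S − I)·e^(rT) = (686.85 − 11.5093)·e^(0.0674·13/12) = 675.3407 × 1.075748 = 726.4964
Value (long) = (F − K)·e^(−rT) = (726.4964 − 826.71) × 0.929585 = -93.1571
Value = -R$93.16

-R$93.16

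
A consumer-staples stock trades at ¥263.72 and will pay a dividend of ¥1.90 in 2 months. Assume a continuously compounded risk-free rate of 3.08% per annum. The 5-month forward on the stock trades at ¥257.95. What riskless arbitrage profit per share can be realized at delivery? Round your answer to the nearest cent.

¥7.26 per share

PV(dividends) I = 1.90·e^(−0.0308·2/12) = 1.8903
Fair forward F* = (S − I)·e^(rT) = (263.72 − 1.8903)·e^0.012833 = 261.8297 × 1.012916 = 265.2115
Market ¥257.95 < fair 265.2115: forward underpriced → reverse cash-and-carry (short the stock, invest proceeds at r, pay the dividends, go long the forward).
Profit at T = |F_mkt − F*| = |257.95 − 265.2115| = ¥7.26 per share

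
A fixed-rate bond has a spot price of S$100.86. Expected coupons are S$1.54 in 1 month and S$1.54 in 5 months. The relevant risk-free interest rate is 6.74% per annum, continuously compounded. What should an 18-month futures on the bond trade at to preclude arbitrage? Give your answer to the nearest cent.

S$108.24

PV(coupons) I = 1.54·e^(−0.0674·1/12) + 1.54·e^(−0.0674·5/12)
I = 1.5314 + 1.4974 = 3.0288
F = (S − I)·e^(rT) = (100.86 − 3.0288) · e^(0.0674·18/12)
= 97.8312 · e^0.101100 = 97.8312 × 1.106387 = S$108.24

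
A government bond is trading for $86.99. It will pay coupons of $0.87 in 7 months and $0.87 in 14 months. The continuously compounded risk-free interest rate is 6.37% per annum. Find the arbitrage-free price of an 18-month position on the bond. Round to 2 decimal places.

$93.90

PV(coupons) I = 0.87·e^(−0.0637·7/12) + 0.87·e^(−0.0637·14/12)
I = 0.8383 + 0.8077 = 1.6460
F = (S − I)·e^(rT) = (86.99 − 1.6460) · e^(0.0637·18/12)
= 85.3440 · e^0.095550 = 85.3440 × 1.100264 = $93.90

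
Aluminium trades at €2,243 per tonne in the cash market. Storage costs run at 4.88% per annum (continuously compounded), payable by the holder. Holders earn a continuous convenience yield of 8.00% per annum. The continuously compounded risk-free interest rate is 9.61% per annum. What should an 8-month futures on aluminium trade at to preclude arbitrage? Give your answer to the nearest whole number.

Net carry = r + u − y = 0.0961 + 0.0488 − 0.0800 = 0.0649
F = S·e^((r+u−y)T) = 2243 · e^(0.0649 × 8/12) = 2243 · e^0.043267
= 2243 × 1.044217 = €2,342 per tonne

€2,342 per tonne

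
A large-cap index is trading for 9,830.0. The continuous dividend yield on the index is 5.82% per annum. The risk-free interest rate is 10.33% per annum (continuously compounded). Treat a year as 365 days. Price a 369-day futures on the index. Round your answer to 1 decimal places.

F = S·e^((r − q)T) = 9830.0 · e^((0.1033 − 0.0582) × 369/365)
= 9830.0 · e^0.045594 = 9830.0 × 1.046649
F = 10,288.6

10,288.6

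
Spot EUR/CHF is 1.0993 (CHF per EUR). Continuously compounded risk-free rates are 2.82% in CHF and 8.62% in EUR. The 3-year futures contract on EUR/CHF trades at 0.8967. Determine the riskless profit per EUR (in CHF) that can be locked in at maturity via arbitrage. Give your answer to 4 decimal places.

0.0270 per EUR (in CHF)

Fair futures: F* = S·e^(carry·T), with carry = (r_CHF − r_EUR) = 0.0282 − 0.0862 = -0.0580
F* = 1.0993 · e^(-0.0580 × 3) = 1.0993 · e^-0.174000 = 1.0993 × 0.840297 = 0.9237
Market 0.8967 < fair 0.9237: forward underpriced → reverse cash-and-carry (short spot, go long the forward).
At maturity, profit = |F_mkt − F*| = |0.8967 − 0.9237| = 0.0270 per EUR (in CHF)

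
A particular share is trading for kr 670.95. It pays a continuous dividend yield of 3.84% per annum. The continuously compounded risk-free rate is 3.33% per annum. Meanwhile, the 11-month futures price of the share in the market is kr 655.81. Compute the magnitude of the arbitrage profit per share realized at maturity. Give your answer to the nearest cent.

Fair futures: F* = S·e^(carry·T), with carry = (r − q) = 0.0333 − 0.0384 = -0.0051
F* = 670.95 · e^(-0.0051 × 11/12) = 670.95 · e^-0.004675 = 670.95 × 0.995336 = kr 667.8207
Market kr 655.81 < fair kr 667.8207: forward underpriced → reverse cash-and-carry (short spot, go long the forward).
At maturity, profit = |F_mkt − F*| = |655.81 − 667.8207| = kr 12.01 per share

kr 12.01 per share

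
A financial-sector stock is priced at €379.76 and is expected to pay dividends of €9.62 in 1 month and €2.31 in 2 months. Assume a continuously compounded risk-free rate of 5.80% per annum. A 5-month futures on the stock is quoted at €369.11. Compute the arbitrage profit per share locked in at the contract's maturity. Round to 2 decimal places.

PV(dividends) I = 9.62·e^(−0.0580·1/12) + 2.31·e^(−0.0580·2/12) = 11.8614
Fair futures F* = (S − I)·e^(rT) = (379.76 − 11.8614)·e^0.024167 = 367.8986 × 1.024461 = 376.8978
Market €369.11 < fair 376.8978: forward underpriced → reverse cash-and-carry (short the stock, invest proceeds at r, pay the dividends, go long the forward).
Profit at T = |F_mkt − F*| = |369.11 − 376.8978| = €7.79 per share

€7.79 per share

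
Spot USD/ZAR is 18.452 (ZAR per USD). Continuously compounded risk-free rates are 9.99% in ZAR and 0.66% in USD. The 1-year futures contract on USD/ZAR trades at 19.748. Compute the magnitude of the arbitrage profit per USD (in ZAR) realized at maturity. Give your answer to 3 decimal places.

0.508 per USD (in ZAR)

Fair futures: F* = S·e^(carry·T), with carry = (r_ZAR − r_USD) = 0.0999 − 0.0066 = 0.0933
F* = 18.452 · e^(0.0933 × 1) = 18.452 · e^0.093300 = 18.452 × 1.097791 = 20.2564
Market 19.748 < fair 20.2564: forward underpriced → reverse cash-and-carry (short spot, go long the forward).
At maturity, profit = |F_mkt − F*| = |19.748 − 20.2564| = 0.508 per USD (in ZAR)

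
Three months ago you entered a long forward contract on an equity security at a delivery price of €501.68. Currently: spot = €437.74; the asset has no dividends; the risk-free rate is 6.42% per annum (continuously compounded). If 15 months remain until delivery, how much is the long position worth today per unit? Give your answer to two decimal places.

-€25.25

Current fair forward for the remaining 15 months: F = S·e^(r·T), r = 0.0642
F = 437.74 · e^(0.0642 × 15/12) = 437.74 × 1.083558 = 474.3167
Value of long forward = (F − K)·e^(−rT) = (474.3167 − 501.68) · e^(−0.0642·15/12)
= -27.3633 × 0.922886 = -25.25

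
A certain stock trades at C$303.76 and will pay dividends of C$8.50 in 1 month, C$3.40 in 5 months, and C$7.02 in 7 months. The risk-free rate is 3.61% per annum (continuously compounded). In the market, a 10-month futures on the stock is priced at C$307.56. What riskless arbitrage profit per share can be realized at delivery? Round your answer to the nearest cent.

C$13.79 per share

PV(dividends) I = 8.50·e^(−0.0361·1/12) + 3.40·e^(−0.0361·5/12) + 7.02·e^(−0.0361·7/12) = 18.6974
Fair futures F* = (S − I)·e^(rT) = (303.76 − 18.6974)·e^0.030083 = 285.0626 × 1.030540 = 293.7684
Market C$307.56 > fair 293.7684: forward overpriced → cash-and-carry (borrow at r, buy the stock and collect the dividends, short the forward).
Profit at T = |F_mkt − F*| = |307.56 − 293.7684| = C$13.79 per share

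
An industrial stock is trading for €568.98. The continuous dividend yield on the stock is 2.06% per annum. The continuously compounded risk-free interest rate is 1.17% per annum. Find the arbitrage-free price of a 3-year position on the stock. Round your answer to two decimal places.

€553.99

F = S·e^((r − q)T) = 568.98 · e^((0.0117 − 0.0206) × 3)
= 568.98 · e^-0.026700 = 568.98 × 0.973653
F = €553.99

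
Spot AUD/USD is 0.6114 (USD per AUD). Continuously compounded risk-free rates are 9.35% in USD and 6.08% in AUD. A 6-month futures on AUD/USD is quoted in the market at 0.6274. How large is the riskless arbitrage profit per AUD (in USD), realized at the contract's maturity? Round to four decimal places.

Fair futures: F* = S·e^(carry·T), with carry = (r_USD − r_AUD) = 0.0935 − 0.0608 = 0.0327
F* = 0.6114 · e^(0.0327 × 6/12) = 0.6114 · e^0.016350 = 0.6114 × 1.016484 = 0.6215
Market 0.6274 > fair 0.6215: forward overpriced → cash-and-carry (buy spot, short the forward).
At maturity, profit = |F_mkt − F*| = |0.6274 − 0.6215| = 0.0059 per AUD (in USD)

0.0059 per AUD (in USD)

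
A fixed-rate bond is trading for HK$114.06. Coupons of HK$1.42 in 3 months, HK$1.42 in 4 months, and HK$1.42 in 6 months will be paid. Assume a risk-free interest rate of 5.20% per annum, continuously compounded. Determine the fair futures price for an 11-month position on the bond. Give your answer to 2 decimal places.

HK$115.24

PV(coupons) I = 1.42·e^(−0.0520·3/12) + 1.42·e^(−0.0520·4/12) + 1.42·e^(−0.0520·6/12)
I = 1.4017 + 1.3956 + 1.3836 = 4.1809
F = (S − I)·e^(rT) = (114.06 − 4.1809) · e^(0.0520·11/12)
= 109.8791 · e^0.047667 = 109.8791 × 1.048821 = HK$115.24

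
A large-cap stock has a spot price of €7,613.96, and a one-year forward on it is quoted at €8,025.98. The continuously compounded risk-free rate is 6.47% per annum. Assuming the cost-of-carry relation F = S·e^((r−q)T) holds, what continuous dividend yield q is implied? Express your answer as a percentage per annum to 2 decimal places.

From F = S·e^((r−q)T): (r − q) = ln(F/S)/T
ln(8025.98/7613.96) = ln(1.054114) = 0.052701
(r − q) = 0.052701 / (12/12) = 0.052701
q = r − ln(F/S)/T = 0.0647 − 0.052701 = 0.011999
q = 1.20%

1.20%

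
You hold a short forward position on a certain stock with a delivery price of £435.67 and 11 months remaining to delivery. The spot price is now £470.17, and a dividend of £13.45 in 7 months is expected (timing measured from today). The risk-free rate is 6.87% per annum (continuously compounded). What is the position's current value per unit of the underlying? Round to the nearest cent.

PV(remaining dividends) I = 13.45·e^(−0.0687·7/12) = 12.9216
Current forward F = (S − I)·e^(rT) = (470.17 − 12.9216)·e^(0.0687·11/12) = 457.2484 × 1.065000 = 486.9695
Value (long) = (F − K)·e^(−rT) = (486.9695 − 435.67) × 0.938967 = 48.1685
Short position value = −(long value) = -£48.17

-£48.17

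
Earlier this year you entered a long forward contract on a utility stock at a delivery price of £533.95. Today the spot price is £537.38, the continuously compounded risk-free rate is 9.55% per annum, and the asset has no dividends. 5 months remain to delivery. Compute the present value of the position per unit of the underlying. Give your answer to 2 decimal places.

£24.26

Current fair forward for the remaining 5 months: F = S·e^(r·T), r = 0.0955
F = 537.38 · e^(0.0955 × 5/12) = 537.38 × 1.040594 = 559.1944
Value of long forward = (F − K)·e^(−rT) = (559.1944 − 533.95) · e^(−0.0955·5/12)
= 25.2444 × 0.960990 = 24.26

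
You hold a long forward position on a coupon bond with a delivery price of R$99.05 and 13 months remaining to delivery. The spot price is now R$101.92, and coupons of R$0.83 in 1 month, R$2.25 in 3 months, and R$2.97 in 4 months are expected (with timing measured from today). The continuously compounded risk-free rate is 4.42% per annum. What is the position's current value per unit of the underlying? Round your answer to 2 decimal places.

PV(remaining coupons) I = 0.83·e^(−0.0442·1/12) + 2.25·e^(−0.0442·3/12) + 2.97·e^(−0.0442·4/12) = 5.9788
Current forward F = (S − I)·e^(rT) = (101.92 − 5.9788)·e^(0.0442·13/12) = 95.9412 × 1.049048 = 100.6469
Value (long) = (F − K)·e^(−rT) = (100.6469 − 99.05) × 0.953245 = 1.5222
Value = R$1.52

R$1.52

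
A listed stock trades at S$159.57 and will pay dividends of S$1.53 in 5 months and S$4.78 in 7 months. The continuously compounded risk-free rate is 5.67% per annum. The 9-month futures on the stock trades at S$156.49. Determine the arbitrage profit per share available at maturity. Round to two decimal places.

S$3.63 per share

PV(dividends) I = 1.53·e^(−0.0567·5/12) + 4.78·e^(−0.0567·7/12) = 6.1188
Fair futures F* = (S − I)·e^(rT) = (159.57 − 6.1188)·e^0.042525 = 153.4512 × 1.043442 = 160.1174
Market S$156.49 < fair 160.1174: forward underpriced → reverse cash-and-carry (short the stock, invest proceeds at r, pay the dividends, go long the forward).
Profit at T = |F_mkt − F*| = |156.49 − 160.1174| = S$3.63 per share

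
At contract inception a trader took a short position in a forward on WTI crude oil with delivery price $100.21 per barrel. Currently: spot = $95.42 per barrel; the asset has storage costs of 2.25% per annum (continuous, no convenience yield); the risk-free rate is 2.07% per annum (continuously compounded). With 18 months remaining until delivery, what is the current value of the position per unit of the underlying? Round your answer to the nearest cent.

-$1.55 per barrel

Current fair forward for the remaining 18 months: F = S·e^((r + u)·T), (r + u) = 0.0207 + 0.0225 = 0.0432
F = 95.42 · e^(0.0432 × 18/12) = 95.42 × 1.066946 = 101.8080
Value of long forward = (F − K)·e^(−rT) = (101.8080 − 100.21) · e^(−0.0207·18/12)
= 1.5980 × 0.969427 = 1.55
Short position value = −(long value) = -$1.55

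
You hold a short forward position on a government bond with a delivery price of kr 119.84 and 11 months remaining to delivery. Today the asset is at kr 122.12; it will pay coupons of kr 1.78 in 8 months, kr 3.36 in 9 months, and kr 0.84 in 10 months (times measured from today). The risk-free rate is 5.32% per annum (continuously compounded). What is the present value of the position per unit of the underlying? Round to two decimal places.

-kr 2.23

PV(remaining coupons) I = 1.78·e^(−0.0532·8/12) + 3.36·e^(−0.0532·9/12) + 0.84·e^(−0.0532·10/12) = 5.7501
Current forward F = (S − I)·e^(rT) = (122.12 − 5.7501)·e^(0.0532·11/12) = 116.3699 × 1.049975 = 122.1855
Value (long) = (F − K)·e^(−rT) = (122.1855 − 119.84) × 0.952403 = 2.2339
Short position value = −(long value) = -kr 2.23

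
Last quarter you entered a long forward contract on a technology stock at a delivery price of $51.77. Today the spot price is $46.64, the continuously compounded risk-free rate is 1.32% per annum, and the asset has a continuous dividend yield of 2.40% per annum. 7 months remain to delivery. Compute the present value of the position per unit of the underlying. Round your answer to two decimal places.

Current fair forward for the remaining 7 months: F = S·e^((r − q)·T), (r − q) = 0.0132 − 0.0240 = -0.0108
F = 46.64 · e^(-0.0108 × 7/12) = 46.64 × 0.993720 = 46.3471
Value of long forward = (F − K)·e^(−rT) = (46.3471 − 51.77) · e^(−0.0132·7/12)
= -5.4229 × 0.992330 = -5.38

-$5.38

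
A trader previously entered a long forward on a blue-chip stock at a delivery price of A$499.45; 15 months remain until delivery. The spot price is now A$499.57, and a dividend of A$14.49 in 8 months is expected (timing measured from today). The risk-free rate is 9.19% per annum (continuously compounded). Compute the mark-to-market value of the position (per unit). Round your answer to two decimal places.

A$40.69

PV(remaining dividends) I = 14.49·e^(−0.0919·8/12) = 13.6289
Current forward F = (S − I)·e^(rT) = (499.57 − 13.6289)·e^(0.0919·15/12) = 485.9411 × 1.121733 = 545.0962
Value (long) = (F − K)·e^(−rT) = (545.0962 − 499.45) × 0.891478 = 40.6926
Value = A$40.69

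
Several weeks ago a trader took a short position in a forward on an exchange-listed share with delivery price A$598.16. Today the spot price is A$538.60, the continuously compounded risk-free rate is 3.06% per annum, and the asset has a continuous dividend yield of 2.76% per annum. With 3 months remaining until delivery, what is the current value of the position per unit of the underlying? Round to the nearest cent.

Current fair forward for the remaining 3 months: F = S·e^((r − q)·T), (r − q) = 0.0306 − 0.0276 = 0.0030
F = 538.60 · e^(0.0030 × 3/12) = 538.60 × 1.000750 = 539.0040
Value of long forward = (F − K)·e^(−rT) = (539.0040 − 598.16) · e^(−0.0306·3/12)
= -59.1560 × 0.992379 = -58.71
Short position value = −(long value) = A$58.71

A$58.71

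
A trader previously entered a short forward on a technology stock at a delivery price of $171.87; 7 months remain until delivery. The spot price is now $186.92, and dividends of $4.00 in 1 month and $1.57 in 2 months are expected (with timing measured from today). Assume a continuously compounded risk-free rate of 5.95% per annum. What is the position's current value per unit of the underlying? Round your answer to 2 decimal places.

-$15.38

PV(remaining dividends) I = 4.00·e^(−0.0595·1/12) + 1.57·e^(−0.0595·2/12) = 5.5347
Current forward F = (S − I)·e^(rT) = (186.92 − 5.5347)·e^(0.0595·7/12) = 181.3853 × 1.035318 = 187.7915
Value (long) = (F − K)·e^(−rT) = (187.7915 − 171.87) × 0.965887 = 15.3784
Short position value = −(long value) = -$15.38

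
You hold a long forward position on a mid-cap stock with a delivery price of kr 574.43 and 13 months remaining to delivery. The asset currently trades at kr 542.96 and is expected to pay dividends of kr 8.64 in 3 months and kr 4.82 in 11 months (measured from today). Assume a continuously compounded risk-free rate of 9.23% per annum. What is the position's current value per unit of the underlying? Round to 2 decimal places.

PV(remaining dividends) I = 8.64·e^(−0.0923·3/12) + 4.82·e^(−0.0923·11/12) = 12.8719
Current forward F = (S − I)·e^(rT) = (542.96 − 12.8719)·e^(0.0923·13/12) = 530.0881 × 1.105162 = 585.8332
Value (long) = (F − K)·e^(−rT) = (585.8332 − 574.43) × 0.904845 = 10.3181
Value = kr 10.32

kr 10.32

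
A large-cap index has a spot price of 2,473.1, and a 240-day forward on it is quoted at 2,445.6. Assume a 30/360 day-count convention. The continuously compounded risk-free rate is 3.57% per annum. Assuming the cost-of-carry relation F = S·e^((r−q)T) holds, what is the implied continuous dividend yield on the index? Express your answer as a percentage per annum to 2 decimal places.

From F = S·e^((r−q)T): (r − q) = ln(F/S)/T
ln(2445.6/2473.1) = ln(0.988880) = -0.011182
(r − q) = -0.011182 / (240/360) = -0.016773
q = r − ln(F/S)/T = 0.0357 + 0.016773 = 0.052473
q = 5.25%

5.25%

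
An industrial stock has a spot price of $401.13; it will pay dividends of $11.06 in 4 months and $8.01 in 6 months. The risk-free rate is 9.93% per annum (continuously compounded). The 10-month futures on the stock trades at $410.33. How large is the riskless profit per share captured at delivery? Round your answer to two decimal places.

$5.50 per share

PV(dividends) I = 11.06·e^(−0.0993·4/12) + 8.01·e^(−0.0993·6/12) = 18.3219
Fair futures F* = (S − I)·e^(rT) = (401.13 − 18.3219)·e^0.082750 = 382.8081 × 1.086270 = 415.8330
Market $410.33 < fair 415.8330: forward underpriced → reverse cash-and-carry (short the stock, invest proceeds at r, pay the dividends, go long the forward).
Profit at T = |F_mkt − F*| = |410.33 − 415.8330| = $5.50 per share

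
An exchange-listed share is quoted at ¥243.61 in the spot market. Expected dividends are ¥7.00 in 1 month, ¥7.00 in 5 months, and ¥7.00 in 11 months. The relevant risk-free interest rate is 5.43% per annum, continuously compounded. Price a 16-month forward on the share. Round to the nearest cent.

¥239.89

PV(dividends) I = 7.00·e^(−0.0543·1/12) + 7.00·e^(−0.0543·5/12) + 7.00·e^(−0.0543·11/12)
I = 6.9684 + 6.8434 + 6.6601 = 20.4719
F = (S − I)·e^(rT) = (243.61 − 20.4719) · e^(0.0543·16/12)
= 223.1381 · e^0.072400 = 223.1381 × 1.075085 = ¥239.89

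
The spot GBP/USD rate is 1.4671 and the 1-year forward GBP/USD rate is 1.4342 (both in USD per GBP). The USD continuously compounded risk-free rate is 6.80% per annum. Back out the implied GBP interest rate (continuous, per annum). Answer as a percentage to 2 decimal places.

F = S·e^((r_USD − r_GBP)T) ⇒ r_GBP = r_USD − ln(F/S)/T
ln(1.4342/1.4671) = -0.022680; /(1) = -0.022680
r_GBP = 0.0680 + 0.022680 = 0.090680
r_GBP = 9.07%

9.07%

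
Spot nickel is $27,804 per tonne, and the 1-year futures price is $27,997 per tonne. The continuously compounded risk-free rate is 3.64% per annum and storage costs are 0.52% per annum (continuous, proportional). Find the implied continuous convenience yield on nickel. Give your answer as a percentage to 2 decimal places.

3.47%

F = S·e^((r+u−y)T) ⇒ (r+u−y) = ln(F/S)/T
ln(27997/27804) = 0.006917; /T ⇒ 0.006917
y = r + u − ln(F/S)/T = 0.0364 + 0.0052 − 0.006917 = 0.034683
y = 3.47%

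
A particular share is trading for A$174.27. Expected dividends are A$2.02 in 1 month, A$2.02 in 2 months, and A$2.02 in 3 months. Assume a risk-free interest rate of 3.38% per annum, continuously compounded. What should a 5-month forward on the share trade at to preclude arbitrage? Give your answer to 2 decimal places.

PV(dividends) I = 2.02·e^(−0.0338·1/12) + 2.02·e^(−0.0338·2/12) + 2.02·e^(−0.0338·3/12)
I = 2.0143 + 2.0087 + 2.0030 = 6.0260
F = (S − I)·e^(rT) = (174.27 − 6.0260) · e^(0.0338·5/12)
= 168.2440 · e^0.014083 = 168.2440 × 1.014183 = A$170.63

A$170.63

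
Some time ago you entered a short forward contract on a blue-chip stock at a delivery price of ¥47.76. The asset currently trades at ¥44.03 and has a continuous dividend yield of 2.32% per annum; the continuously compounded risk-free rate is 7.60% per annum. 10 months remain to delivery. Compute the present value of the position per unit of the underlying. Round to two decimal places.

¥1.64

Current fair forward for the remaining 10 months: F = S·e^((r − q)·T), (r − q) = 0.0760 − 0.0232 = 0.0528
F = 44.03 · e^(0.0528 × 10/12) = 44.03 × 1.044982 = 46.0106
Value of long forward = (F − K)·e^(−rT) = (46.0106 − 47.76) · e^(−0.0760·10/12)
= -1.7494 × 0.938631 = -1.64
Short position value = −(long value) = ¥1.64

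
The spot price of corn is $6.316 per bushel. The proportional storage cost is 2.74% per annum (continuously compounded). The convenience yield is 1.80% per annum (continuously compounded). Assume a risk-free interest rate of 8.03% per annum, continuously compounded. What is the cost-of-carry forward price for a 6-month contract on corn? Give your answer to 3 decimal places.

Net carry = r + u − y = 0.0803 + 0.0274 − 0.0180 = 0.0897
F = S·e^((r+u−y)T) = 6.316 · e^(0.0897 × 6/12) = 6.316 · e^0.044850
= 6.316 × 1.045871 = $6.606 per bushel

$6.606 per bushel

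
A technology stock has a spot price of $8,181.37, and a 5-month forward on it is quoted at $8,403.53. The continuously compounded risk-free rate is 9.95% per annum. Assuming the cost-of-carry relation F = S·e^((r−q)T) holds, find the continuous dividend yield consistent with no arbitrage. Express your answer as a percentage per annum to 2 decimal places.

From F = S·e^((r−q)T): (r − q) = ln(F/S)/T
ln(8403.53/8181.37) = ln(1.027154) = 0.026792
(r − q) = 0.026792 / (5/12) = 0.064301
q = r − ln(F/S)/T = 0.0995 − 0.064301 = 0.035199
q = 3.52%

3.52%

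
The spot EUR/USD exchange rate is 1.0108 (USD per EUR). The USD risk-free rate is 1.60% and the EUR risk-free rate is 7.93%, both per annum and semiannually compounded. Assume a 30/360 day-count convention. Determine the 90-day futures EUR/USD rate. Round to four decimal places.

By covered interest parity, F = S · (1+r_USD/2)^(2T) / (1+r_EUR/2)^(2T)
= 1.0108 × 1.003992 / 1.019632 = 1.0108 × 0.984661
F = 0.9953 USD per EUR

0.9953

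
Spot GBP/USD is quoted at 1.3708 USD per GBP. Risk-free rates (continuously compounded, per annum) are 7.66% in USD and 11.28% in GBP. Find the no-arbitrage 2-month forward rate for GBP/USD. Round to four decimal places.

F = S·e^((r_USD − r_GBP)T) = 1.3708 · e^((0.0766 − 0.1128) × 2/12)
= 1.3708 · e^-0.006033 = 1.3708 × 0.993985
F = 1.3626 USD per GBP

1.3626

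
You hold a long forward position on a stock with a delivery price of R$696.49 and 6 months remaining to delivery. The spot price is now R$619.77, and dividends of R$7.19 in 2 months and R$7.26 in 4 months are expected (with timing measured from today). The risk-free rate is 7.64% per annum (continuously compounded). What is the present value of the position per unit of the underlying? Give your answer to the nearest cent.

-R$64.79

PV(remaining dividends) I = 7.19·e^(−0.0764·2/12) + 7.26·e^(−0.0764·4/12) = 14.1765
Current forward F = (S − I)·e^(rT) = (619.77 − 14.1765)·e^(0.0764·6/12) = 605.5935 × 1.038939 = 629.1747
Value (long) = (F − K)·e^(−rT) = (629.1747 − 696.49) × 0.962520 = -64.7923
Value = -R$64.79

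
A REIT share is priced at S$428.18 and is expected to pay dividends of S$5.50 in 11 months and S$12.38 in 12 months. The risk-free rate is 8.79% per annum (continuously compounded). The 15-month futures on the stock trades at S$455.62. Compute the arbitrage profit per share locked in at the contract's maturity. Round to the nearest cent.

PV(dividends) I = 5.50·e^(−0.0879·11/12) + 12.38·e^(−0.0879·12/12) = 16.4125
Fair futures F* = (S − I)·e^(rT) = (428.18 − 16.4125)·e^0.109875 = 411.7675 × 1.116139 = 459.5898
Market S$455.62 < fair 459.5898: forward underpriced → reverse cash-and-carry (short the stock, invest proceeds at r, pay the dividends, go long the forward).
Profit at T = |F_mkt − F*| = |455.62 − 459.5898| = S$3.97 per share

S$3.97 per share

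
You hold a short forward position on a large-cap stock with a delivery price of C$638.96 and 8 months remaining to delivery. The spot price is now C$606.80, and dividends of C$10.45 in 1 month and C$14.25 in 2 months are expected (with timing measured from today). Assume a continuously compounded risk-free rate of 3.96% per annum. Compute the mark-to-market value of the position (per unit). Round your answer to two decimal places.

PV(remaining dividends) I = 10.45·e^(−0.0396·1/12) + 14.25·e^(−0.0396·2/12) = 24.5718
Current forward F = (S − I)·e^(rT) = (606.80 − 24.5718)·e^(0.0396·8/12) = 582.2282 × 1.026752 = 597.8040
Value (long) = (F − K)·e^(−rT) = (597.8040 − 638.96) × 0.973945 = -40.0837
Short position value = −(long value) = C$40.08

C$40.08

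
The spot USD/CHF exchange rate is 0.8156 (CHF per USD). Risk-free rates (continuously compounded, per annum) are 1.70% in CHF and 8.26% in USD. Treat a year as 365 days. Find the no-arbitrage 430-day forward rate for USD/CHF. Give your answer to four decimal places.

0.7549

F = S·e^((r_CHF − r_USD)T) = 0.8156 · e^((0.0170 − 0.0826) × 430/365)
= 0.8156 · e^-0.077282 = 0.8156 × 0.925629
F = 0.7549 CHF per USD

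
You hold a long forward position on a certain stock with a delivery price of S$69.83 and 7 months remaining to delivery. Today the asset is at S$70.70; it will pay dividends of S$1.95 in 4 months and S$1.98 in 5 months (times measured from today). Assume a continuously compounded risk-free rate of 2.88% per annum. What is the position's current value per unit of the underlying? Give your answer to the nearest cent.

PV(remaining dividends) I = 1.95·e^(−0.0288·4/12) + 1.98·e^(−0.0288·5/12) = 3.8878
Current forward F = (S − I)·e^(rT) = (70.70 − 3.8878)·e^(0.0288·7/12) = 66.8122 × 1.016942 = 67.9441
Value (long) = (F − K)·e^(−rT) = (67.9441 − 69.83) × 0.983340 = -1.8545
Value = -S$1.85

-S$1.85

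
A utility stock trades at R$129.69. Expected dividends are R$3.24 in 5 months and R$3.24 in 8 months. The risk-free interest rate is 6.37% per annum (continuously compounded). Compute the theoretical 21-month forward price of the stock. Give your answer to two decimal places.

R$137.99

PV(dividends) I = 3.24·e^(−0.0637·5/12) + 3.24·e^(−0.0637·8/12)
I = 3.1551 + 3.1053 = 6.2604
F = (S − I)·e^(rT) = (129.69 − 6.2604) · e^(0.0637·21/12)
= 123.4296 · e^0.111475 = 123.4296 × 1.117926 = R$137.99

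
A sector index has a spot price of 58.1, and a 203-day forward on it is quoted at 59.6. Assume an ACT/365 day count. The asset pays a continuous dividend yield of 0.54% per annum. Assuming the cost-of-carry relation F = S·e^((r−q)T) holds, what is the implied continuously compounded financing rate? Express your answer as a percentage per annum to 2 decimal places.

From F = S·e^((r−q)T): (r − q) = ln(F/S)/T
ln(59.6/58.1) = ln(1.025818) = 0.025490
(r − q) = 0.025490 / (203/365) = 0.045832
r = ln(F/S)/T + q = 0.045832 + 0.0054 = 0.051232
r = 5.12%

5.12%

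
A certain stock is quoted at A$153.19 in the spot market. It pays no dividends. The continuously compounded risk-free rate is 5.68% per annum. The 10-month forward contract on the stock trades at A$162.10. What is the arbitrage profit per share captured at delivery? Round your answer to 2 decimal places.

A$1.48 per share

Fair forward: F* = S·e^(carry·T), with carry = r = 0.0568
F* = 153.19 · e^(0.0568 × 10/12) = 153.19 · e^0.047333 = 153.19 × 1.048471 = A$160.6153
Market A$162.10 > fair A$160.6153: forward overpriced → cash-and-carry (buy spot, short the forward).
At maturity, profit = |F_mkt − F*| = |162.10 − 160.6153| = A$1.48 per share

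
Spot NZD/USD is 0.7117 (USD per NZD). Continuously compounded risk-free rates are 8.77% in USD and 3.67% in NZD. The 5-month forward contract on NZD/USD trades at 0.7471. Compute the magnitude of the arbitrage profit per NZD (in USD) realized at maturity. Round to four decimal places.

0.0201 per NZD (in USD)

Fair forward: F* = S·e^(carry·T), with carry = (r_USD − r_NZD) = 0.0877 − 0.0367 = 0.0510
F* = 0.7117 · e^(0.0510 × 5/12) = 0.7117 · e^0.021250 = 0.7117 × 1.021477 = 0.7270
Market 0.7471 > fair 0.7270: forward overpriced → cash-and-carry (buy spot, short the forward).
At maturity, profit = |F_mkt − F*| = |0.7471 − 0.7270| = 0.0201 per NZD (in USD)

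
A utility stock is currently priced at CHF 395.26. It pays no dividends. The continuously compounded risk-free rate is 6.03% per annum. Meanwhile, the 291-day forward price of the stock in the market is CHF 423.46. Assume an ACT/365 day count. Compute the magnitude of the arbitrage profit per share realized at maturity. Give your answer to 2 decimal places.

CHF 8.73 per share

Fair forward: F* = S·e^(carry·T), with carry = r = 0.0603
F* = 395.26 · e^(0.0603 × 291/365) = 395.26 · e^0.048075 = 395.26 × 1.049249 = CHF 414.7262
Market CHF 423.46 > fair CHF 414.7262: forward overpriced → cash-and-carry (buy spot, short the forward).
At maturity, profit = |F_mkt − F*| = |423.46 − 414.7262| = CHF 8.73 per share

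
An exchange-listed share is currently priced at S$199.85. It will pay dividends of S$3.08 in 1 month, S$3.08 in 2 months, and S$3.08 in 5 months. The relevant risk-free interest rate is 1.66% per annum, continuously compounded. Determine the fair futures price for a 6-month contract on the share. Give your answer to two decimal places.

S$192.23

PV(dividends) I = 3.08·e^(−0.0166·1/12) + 3.08·e^(−0.0166·2/12) + 3.08·e^(−0.0166·5/12)
I = 3.0757 + 3.0715 + 3.0588 = 9.2060
F = (S − I)·e^(rT) = (199.85 − 9.2060) · e^(0.0166·6/12)
= 190.6440 · e^0.008300 = 190.6440 × 1.008335 = S$192.23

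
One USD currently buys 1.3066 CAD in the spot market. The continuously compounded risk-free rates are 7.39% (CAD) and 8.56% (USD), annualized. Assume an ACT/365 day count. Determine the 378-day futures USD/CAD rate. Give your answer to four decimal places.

1.2909

F = S·e^((r_CAD − r_USD)T) = 1.3066 · e^((0.0739 − 0.0856) × 378/365)
= 1.3066 · e^-0.012117 = 1.3066 × 0.987956
F = 1.2909 CAD per USD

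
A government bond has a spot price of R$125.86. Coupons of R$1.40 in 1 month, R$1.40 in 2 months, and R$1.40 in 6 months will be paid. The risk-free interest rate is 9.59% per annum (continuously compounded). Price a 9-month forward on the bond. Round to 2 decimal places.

PV(coupons) I = 1.40·e^(−0.0959·1/12) + 1.40·e^(−0.0959·2/12) + 1.40·e^(−0.0959·6/12)
I = 1.3889 + 1.3778 + 1.3345 = 4.1012
F = (S − I)·e^(rT) = (125.86 − 4.1012) · e^(0.0959·9/12)
= 121.7588 · e^0.071925 = 121.7588 × 1.074575 = R$130.84

R$130.84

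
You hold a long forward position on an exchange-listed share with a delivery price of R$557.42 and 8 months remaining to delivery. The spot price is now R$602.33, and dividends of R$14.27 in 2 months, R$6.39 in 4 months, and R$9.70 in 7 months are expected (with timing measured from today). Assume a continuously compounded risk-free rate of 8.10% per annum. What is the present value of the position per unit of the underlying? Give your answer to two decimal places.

R$44.66

PV(remaining dividends) I = 14.27·e^(−0.0810·2/12) + 6.39·e^(−0.0810·4/12) + 9.70·e^(−0.0810·7/12) = 29.5508
Current forward F = (S − I)·e^(rT) = (602.33 − 29.5508)·e^(0.0810·8/12) = 572.7792 × 1.055485 = 604.5599
Value (long) = (F − K)·e^(−rT) = (604.5599 − 557.42) × 0.947432 = 44.6618
Value = R$44.66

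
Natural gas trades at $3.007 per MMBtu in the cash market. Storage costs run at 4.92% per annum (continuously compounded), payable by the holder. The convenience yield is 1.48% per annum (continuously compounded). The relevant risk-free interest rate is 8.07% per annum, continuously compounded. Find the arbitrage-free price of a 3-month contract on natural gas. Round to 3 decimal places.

Net carry = r + u − y = 0.0807 + 0.0492 − 0.0148 = 0.1151
F = S·e^((r+u−y)T) = 3.007 · e^(0.1151 × 3/12) = 3.007 · e^0.028775
= 3.007 × 1.029193 = $3.095 per MMBtu

$3.095 per MMBtu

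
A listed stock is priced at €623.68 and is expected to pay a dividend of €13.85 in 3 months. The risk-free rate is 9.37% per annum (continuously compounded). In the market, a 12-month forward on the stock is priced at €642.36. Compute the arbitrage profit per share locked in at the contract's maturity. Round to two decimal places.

PV(dividends) I = 13.85·e^(−0.0937·3/12) = 13.5293
Fair forward F* = (S − I)·e^(rT) = (623.68 − 13.5293)·e^0.093700 = 610.1507 × 1.098230 = 670.0858
Market €642.36 < fair 670.0858: forward underpriced → reverse cash-and-carry (short the stock, invest proceeds at r, pay the dividends, go long the forward).
Profit at T = |F_mkt − F*| = |642.36 − 670.0858| = €27.73 per share

€27.73 per share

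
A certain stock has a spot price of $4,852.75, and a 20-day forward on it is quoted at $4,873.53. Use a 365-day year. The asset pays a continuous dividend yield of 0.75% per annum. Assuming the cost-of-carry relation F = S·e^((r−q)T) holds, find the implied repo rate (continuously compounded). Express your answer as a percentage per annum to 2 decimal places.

8.55%

From F = S·e^((r−q)T): (r − q) = ln(F/S)/T
ln(4873.53/4852.75) = ln(1.004282) = 0.004273
(r − q) = 0.004273 / (20/365) = 0.077982
r = ln(F/S)/T + q = 0.077982 + 0.0075 = 0.085482
r = 8.55%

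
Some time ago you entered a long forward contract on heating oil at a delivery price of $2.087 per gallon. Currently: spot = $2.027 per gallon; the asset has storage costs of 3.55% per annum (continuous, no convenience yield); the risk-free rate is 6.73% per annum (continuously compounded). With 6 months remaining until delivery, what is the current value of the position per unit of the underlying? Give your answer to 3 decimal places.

$0.045 per gallon

Current fair forward for the remaining 6 months: F = S·e^((r + u)·T), (r + u) = 0.0673 + 0.0355 = 0.1028
F = 2.027 · e^(0.1028 × 6/12) = 2.027 × 1.052744 = 2.1339
Value of long forward = (F − K)·e^(−rT) = (2.1339 − 2.087) · e^(−0.0673·6/12)
= 0.0469 × 0.966910 = 0.045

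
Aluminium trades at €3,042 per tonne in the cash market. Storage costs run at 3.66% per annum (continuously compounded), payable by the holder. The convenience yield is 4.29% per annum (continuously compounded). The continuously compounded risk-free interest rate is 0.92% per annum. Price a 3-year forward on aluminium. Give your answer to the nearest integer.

Net carry = r + u − y = 0.0092 + 0.0366 − 0.0429 = 0.0029
F = S·e^((r+u−y)T) = 3042 · e^(0.0029 × 3) = 3042 · e^0.008700
= 3042 × 1.008738 = €3,069 per tonne

€3,069 per tonne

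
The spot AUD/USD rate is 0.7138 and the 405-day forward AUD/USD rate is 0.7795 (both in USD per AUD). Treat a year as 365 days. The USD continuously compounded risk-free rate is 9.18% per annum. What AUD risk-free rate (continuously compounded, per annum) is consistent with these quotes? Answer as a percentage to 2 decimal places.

1.24%

F = S·e^((r_USD − r_AUD)T) ⇒ r_AUD = r_USD − ln(F/S)/T
ln(0.7795/0.7138) = 0.088050; /(405/365) = 0.079354
r_AUD = 0.0918 − 0.079354 = 0.012446
r_AUD = 1.24%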